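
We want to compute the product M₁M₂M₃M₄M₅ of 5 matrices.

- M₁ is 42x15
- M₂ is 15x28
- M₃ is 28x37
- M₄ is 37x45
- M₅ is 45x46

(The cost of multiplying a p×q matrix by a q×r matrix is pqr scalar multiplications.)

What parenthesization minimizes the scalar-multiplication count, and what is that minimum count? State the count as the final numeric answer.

100545

Adjacent pairs: M₁M₂ = 42·15·28 = 17640; M₂M₃ = 15·28·37 = 15540; M₃M₄ = 28·37·45 = 46620; M₄M₅ = 37·45·46 = 76590.
Length 3: M₁..M₃: k=1: 0+15540+42·15·37=38850; k=2: 17640+0+42·28·37=61152 → min 38850 | M₂..M₄: k=2: 0+46620+15·28·45=65520; k=3: 15540+0+15·37·45=40515 → min 40515 | M₃..M₅: k=3: 0+76590+28·37·46=124246; k=4: 46620+0+28·45·46=104580 → min 104580.
Length 4: M₁..M₄: k=1: 0+40515+42·15·45=68865; k=2: 17640+46620+42·28·45=117180; k=3: 38850+0+42·37·45=108780 → min 68865 | M₂..M₅: k=2: 0+104580+15·28·46=123900; k=3: 15540+76590+15·37·46=117660; k=4: 40515+0+15·45·46=71565 → min 71565.
Length 5: M₁..M₅: k=1: 0+71565+42·15·46=100545; k=2: 17640+104580+42·28·46=176316; k=3: 38850+76590+42·37·46=186924; k=4: 68865+0+42·45·46=155805 → min 100545.
Optimal parenthesization: (M₁(((M₂M₃)M₄)M₅)) with cost 100545.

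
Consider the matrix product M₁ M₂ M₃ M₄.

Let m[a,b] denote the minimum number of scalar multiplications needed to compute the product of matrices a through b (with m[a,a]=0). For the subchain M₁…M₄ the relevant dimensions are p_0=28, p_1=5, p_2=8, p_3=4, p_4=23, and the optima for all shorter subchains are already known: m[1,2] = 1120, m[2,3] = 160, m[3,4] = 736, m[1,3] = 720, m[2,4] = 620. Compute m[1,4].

m[1,4] = min over k∈[1,3] of m[1,k]+m[k+1,4]+p_{0}·p_k·p_{4}.
k=1: 0 + 620 + 28·5·23 = 3840; k=2: 1120 + 736 + 28·8·23 = 7008; k=3: 720 + 0 + 28·4·23 = 3296.
Minimum: 3296 at k=3.

3296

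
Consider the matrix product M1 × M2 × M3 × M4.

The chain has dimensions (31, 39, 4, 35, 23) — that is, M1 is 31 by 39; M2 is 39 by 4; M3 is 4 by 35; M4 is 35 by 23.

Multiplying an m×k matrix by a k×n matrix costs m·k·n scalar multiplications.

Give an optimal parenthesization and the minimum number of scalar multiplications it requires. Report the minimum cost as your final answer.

10908

Adjacent pairs: M1M2 = 31·39·4 = 4836; M2M3 = 39·4·35 = 5460; M3M4 = 4·35·23 = 3220.
Length 3: M1..M3: k=1: 0+5460+31·39·35=47775; k=2: 4836+0+31·4·35=9176 → min 9176 | M2..M4: k=2: 0+3220+39·4·23=6808; k=3: 5460+0+39·35·23=36855 → min 6808.
Length 4: M1..M4: k=1: 0+6808+31·39·23=34615; k=2: 4836+3220+31·4·23=10908; k=3: 9176+0+31·35·23=34131 → min 10908.
Optimal parenthesization: ((M1 × M2) × (M3 × M4)) with cost 10908.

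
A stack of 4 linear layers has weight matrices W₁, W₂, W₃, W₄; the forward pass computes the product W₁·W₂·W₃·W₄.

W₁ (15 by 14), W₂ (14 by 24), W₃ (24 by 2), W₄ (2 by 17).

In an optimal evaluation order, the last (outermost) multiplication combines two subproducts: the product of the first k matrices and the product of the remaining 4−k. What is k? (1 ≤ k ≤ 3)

3

Adjacent pairs: W₁W₂ = 15·14·24 = 5040; W₂W₃ = 14·24·2 = 672; W₃W₄ = 24·2·17 = 816.
Length 3: W₁..W₃: k=1: 0+672+15·14·2=1092; k=2: 5040+0+15·24·2=5760 → min 1092 | W₂..W₄: k=2: 0+816+14·24·17=6528; k=3: 672+0+14·2·17=1148 → min 1148.
Top-level splits: k=1: (W₁..W₁)·(W₂..W₄) → 0+1148+15·14·17 = 4718; k=2: (W₁..W₂)·(W₃..W₄) → 5040+816+15·24·17 = 11976; k=3: (W₁..W₃)·(W₄..W₄) → 1092+0+15·2·17 = 1602.
Best split is after W₃, i.e. k = 3.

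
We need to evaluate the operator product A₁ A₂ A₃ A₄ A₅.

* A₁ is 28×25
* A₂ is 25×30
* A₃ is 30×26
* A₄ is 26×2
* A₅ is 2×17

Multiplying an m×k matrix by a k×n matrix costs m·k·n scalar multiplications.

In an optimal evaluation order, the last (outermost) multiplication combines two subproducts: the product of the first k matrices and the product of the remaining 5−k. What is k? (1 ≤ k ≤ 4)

Adjacent pairs: A₁A₂ = 28·25·30 = 21000; A₂A₃ = 25·30·26 = 19500; A₃A₄ = 30·26·2 = 1560; A₄A₅ = 26·2·17 = 884.
Length 3: A₁..A₃: k=1: 0+19500+28·25·26=37700; k=2: 21000+0+28·30·26=42840 → min 37700 | A₂..A₄: k=2: 0+1560+25·30·2=3060; k=3: 19500+0+25·26·2=20800 → min 3060 | A₃..A₅: k=3: 0+884+30·26·17=14144; k=4: 1560+0+30·2·17=2580 → min 2580.
Length 4: A₁..A₄: k=1: 0+3060+28·25·2=4460; k=2: 21000+1560+28·30·2=24240; k=3: 37700+0+28·26·2=39156 → min 4460 | A₂..A₅: k=2: 0+2580+25·30·17=15330; k=3: 19500+884+25·26·17=31434; k=4: 3060+0+25·2·17=3910 → min 3910.
Top-level splits: k=1: (A₁..A₁)·(A₂..A₅) → 0+3910+28·25·17 = 15810; k=2: (A₁..A₂)·(A₃..A₅) → 21000+2580+28·30·17 = 37860; k=3: (A₁..A₃)·(A₄..A₅) → 37700+884+28·26·17 = 50960; k=4: (A₁..A₄)·(A₅..A₅) → 4460+0+28·2·17 = 5412.
Best split is after A₄, i.e. k = 4.

4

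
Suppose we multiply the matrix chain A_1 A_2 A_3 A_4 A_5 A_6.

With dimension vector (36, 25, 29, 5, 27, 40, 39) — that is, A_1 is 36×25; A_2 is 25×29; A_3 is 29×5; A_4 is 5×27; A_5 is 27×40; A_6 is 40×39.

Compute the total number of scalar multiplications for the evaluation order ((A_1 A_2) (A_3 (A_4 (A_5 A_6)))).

119856

(A_1 A_2): 36×25 by 25×29 → 36×29, cost 36·25·29 = 26100
(A_5 A_6): 27×40 by 40×39 → 27×39, cost 27·40·39 = 42120
(A_4 (A_5 A_6)): 5×27 by 27×39 → 5×39, cost 5·27·39 = 5265; cumulative 47385
(A_3 (A_4 (A_5 A_6))): 29×5 by 5×39 → 29×39, cost 29·5·39 = 5655; cumulative 53040
((A_1 A_2) (A_3 (A_4 (A_5 A_6)))): 36×29 by 29×39 → 36×39, cost 36·29·39 = 40716; cumulative 119856
Total: 119856 scalar multiplications.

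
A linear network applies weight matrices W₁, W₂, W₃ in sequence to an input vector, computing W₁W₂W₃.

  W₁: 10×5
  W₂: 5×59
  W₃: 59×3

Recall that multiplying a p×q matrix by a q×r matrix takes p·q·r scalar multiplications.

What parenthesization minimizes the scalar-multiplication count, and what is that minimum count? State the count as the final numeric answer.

(W₁(W₂W₃)): cost 1035.
((W₁W₂)W₃): cost 4720.
Optimal: (W₁(W₂W₃)) with cost 1035.

1035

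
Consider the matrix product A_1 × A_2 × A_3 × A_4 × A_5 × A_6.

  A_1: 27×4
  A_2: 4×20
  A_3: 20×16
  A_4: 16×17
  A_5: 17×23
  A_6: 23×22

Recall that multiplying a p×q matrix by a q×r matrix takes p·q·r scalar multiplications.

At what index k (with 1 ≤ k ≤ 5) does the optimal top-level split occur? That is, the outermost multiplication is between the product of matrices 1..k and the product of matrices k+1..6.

Adjacent pairs: A_1A_2 = 27·4·20 = 2160; A_2A_3 = 4·20·16 = 1280; A_3A_4 = 20·16·17 = 5440; A_4A_5 = 16·17·23 = 6256; A_5A_6 = 17·23·22 = 8602.
Length 3: A_1..A_3: k=1: 0+1280+27·4·16=3008; k=2: 2160+0+27·20·16=10800 → min 3008 | A_2..A_4: k=2: 0+5440+4·20·17=6800; k=3: 1280+0+4·16·17=2368 → min 2368 | A_3..A_5: k=3: 0+6256+20·16·23=13616; k=4: 5440+0+20·17·23=13260 → min 13260 | A_4..A_6: k=4: 0+8602+16·17·22=14586; k=5: 6256+0+16·23·22=14352 → min 14352.
Length 4: A_1..A_4: k=1: 0+2368+27·4·17=4204; k=2: 2160+5440+27·20·17=16780; k=3: 3008+0+27·16·17=10352 → min 4204 | A_2..A_5: k=2: 0+13260+4·20·23=15100; k=3: 1280+6256+4·16·23=9008; k=4: 2368+0+4·17·23=3932 → min 3932 | A_3..A_6: k=3: 0+14352+20·16·22=21392; k=4: 5440+8602+20·17·22=21522; k=5: 13260+0+20·23·22=23380 → min 21392.
Length 5: A_1..A_5: k=1: 0+3932+27·4·23=6416; k=2: 2160+13260+27·20·23=27840; k=3: 3008+6256+27·16·23=19200; k=4: 4204+0+27·17·23=14761 → min 6416 | A_2..A_6: k=2: 0+21392+4·20·22=23152; k=3: 1280+14352+4·16·22=17040; k=4: 2368+8602+4·17·22=12466; k=5: 3932+0+4·23·22=5956 → min 5956.
Top-level splits: k=1: (A_1..A_1)·(A_2..A_6) → 0+5956+27·4·22 = 8332; k=2: (A_1..A_2)·(A_3..A_6) → 2160+21392+27·20·22 = 35432; k=3: (A_1..A_3)·(A_4..A_6) → 3008+14352+27·16·22 = 26864; k=4: (A_1..A_4)·(A_5..A_6) → 4204+8602+27·17·22 = 22904; k=5: (A_1..A_5)·(A_6..A_6) → 6416+0+27·23·22 = 20078.
Best split is after A_1, i.e. k = 1.

1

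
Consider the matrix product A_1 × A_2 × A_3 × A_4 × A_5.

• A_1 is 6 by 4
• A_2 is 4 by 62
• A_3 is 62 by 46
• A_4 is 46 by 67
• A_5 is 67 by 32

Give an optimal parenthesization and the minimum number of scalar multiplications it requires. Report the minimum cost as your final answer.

33080

Adjacent pairs: A_1A_2 = 6·4·62 = 1488; A_2A_3 = 4·62·46 = 11408; A_3A_4 = 62·46·67 = 191084; A_4A_5 = 46·67·32 = 98624.
Length 3: A_1..A_3: k=1: 0+11408+6·4·46=12512; k=2: 1488+0+6·62·46=18600 → min 12512 | A_2..A_4: k=2: 0+191084+4·62·67=207700; k=3: 11408+0+4·46·67=23736 → min 23736 | A_3..A_5: k=3: 0+98624+62·46·32=189888; k=4: 191084+0+62·67·32=324012 → min 189888.
Length 4: A_1..A_4: k=1: 0+23736+6·4·67=25344; k=2: 1488+191084+6·62·67=217496; k=3: 12512+0+6·46·67=31004 → min 25344 | A_2..A_5: k=2: 0+189888+4·62·32=197824; k=3: 11408+98624+4·46·32=115920; k=4: 23736+0+4·67·32=32312 → min 32312.
Length 5: A_1..A_5: k=1: 0+32312+6·4·32=33080; k=2: 1488+189888+6·62·32=203280; k=3: 12512+98624+6·46·32=119968; k=4: 25344+0+6·67·32=38208 → min 33080.
Optimal parenthesization: (A_1 × (((A_2 × A_3) × A_4) × A_5)) with cost 33080.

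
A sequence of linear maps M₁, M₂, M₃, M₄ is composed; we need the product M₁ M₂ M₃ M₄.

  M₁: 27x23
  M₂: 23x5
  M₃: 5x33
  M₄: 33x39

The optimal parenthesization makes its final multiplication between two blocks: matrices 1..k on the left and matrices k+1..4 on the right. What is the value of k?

Adjacent pairs: M₁M₂ = 27·23·5 = 3105; M₂M₃ = 23·5·33 = 3795; M₃M₄ = 5·33·39 = 6435.
Length 3: M₁..M₃: k=1: 0+3795+27·23·33=24288; k=2: 3105+0+27·5·33=7560 → min 7560 | M₂..M₄: k=2: 0+6435+23·5·39=10920; k=3: 3795+0+23·33·39=33396 → min 10920.
Top-level splits: k=1: (M₁..M₁)·(M₂..M₄) → 0+10920+27·23·39 = 35139; k=2: (M₁..M₂)·(M₃..M₄) → 3105+6435+27·5·39 = 14805; k=3: (M₁..M₃)·(M₄..M₄) → 7560+0+27·33·39 = 42309.
Best split is after M₂, i.e. k = 2.

2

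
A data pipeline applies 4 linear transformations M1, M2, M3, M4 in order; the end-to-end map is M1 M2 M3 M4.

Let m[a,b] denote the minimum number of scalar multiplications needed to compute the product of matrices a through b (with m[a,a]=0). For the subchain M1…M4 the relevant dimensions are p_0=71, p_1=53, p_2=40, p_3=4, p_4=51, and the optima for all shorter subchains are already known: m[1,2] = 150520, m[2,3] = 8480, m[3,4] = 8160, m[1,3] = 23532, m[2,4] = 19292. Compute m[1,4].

m[1,4] = min over k∈[1,3] of m[1,k]+m[k+1,4]+p_{0}·p_k·p_{4}.
k=1: 0 + 19292 + 71·53·51 = 211205; k=2: 150520 + 8160 + 71·40·51 = 303520; k=3: 23532 + 0 + 71·4·51 = 38016.
Minimum: 38016 at k=3.

38016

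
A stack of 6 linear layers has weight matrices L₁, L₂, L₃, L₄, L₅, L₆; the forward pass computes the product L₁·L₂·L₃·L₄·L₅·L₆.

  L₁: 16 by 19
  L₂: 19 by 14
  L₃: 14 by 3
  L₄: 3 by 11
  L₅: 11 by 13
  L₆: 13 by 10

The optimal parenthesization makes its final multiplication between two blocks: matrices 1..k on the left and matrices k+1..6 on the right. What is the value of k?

Adjacent pairs: L₁L₂ = 16·19·14 = 4256; L₂L₃ = 19·14·3 = 798; L₃L₄ = 14·3·11 = 462; L₄L₅ = 3·11·13 = 429; L₅L₆ = 11·13·10 = 1430.
Length 3: L₁..L₃: k=1: 0+798+16·19·3=1710; k=2: 4256+0+16·14·3=4928 → min 1710 | L₂..L₄: k=2: 0+462+19·14·11=3388; k=3: 798+0+19·3·11=1425 → min 1425 | L₃..L₅: k=3: 0+429+14·3·13=975; k=4: 462+0+14·11·13=2464 → min 975 | L₄..L₆: k=4: 0+1430+3·11·10=1760; k=5: 429+0+3·13·10=819 → min 819.
Length 4: L₁..L₄: k=1: 0+1425+16·19·11=4769; k=2: 4256+462+16·14·11=7182; k=3: 1710+0+16·3·11=2238 → min 2238 | L₂..L₅: k=2: 0+975+19·14·13=4433; k=3: 798+429+19·3·13=1968; k=4: 1425+0+19·11·13=4142 → min 1968 | L₃..L₆: k=3: 0+819+14·3·10=1239; k=4: 462+1430+14·11·10=3432; k=5: 975+0+14·13·10=2795 → min 1239.
Length 5: L₁..L₅: k=1: 0+1968+16·19·13=5920; k=2: 4256+975+16·14·13=8143; k=3: 1710+429+16·3·13=2763; k=4: 2238+0+16·11·13=4526 → min 2763 | L₂..L₆: k=2: 0+1239+19·14·10=3899; k=3: 798+819+19·3·10=2187; k=4: 1425+1430+19·11·10=4945; k=5: 1968+0+19·13·10=4438 → min 2187.
Top-level splits: k=1: (L₁..L₁)·(L₂..L₆) → 0+2187+16·19·10 = 5227; k=2: (L₁..L₂)·(L₃..L₆) → 4256+1239+16·14·10 = 7735; k=3: (L₁..L₃)·(L₄..L₆) → 1710+819+16·3·10 = 3009; k=4: (L₁..L₄)·(L₅..L₆) → 2238+1430+16·11·10 = 5428; k=5: (L₁..L₅)·(L₆..L₆) → 2763+0+16·13·10 = 4843.
Best split is after L₃, i.e. k = 3.

3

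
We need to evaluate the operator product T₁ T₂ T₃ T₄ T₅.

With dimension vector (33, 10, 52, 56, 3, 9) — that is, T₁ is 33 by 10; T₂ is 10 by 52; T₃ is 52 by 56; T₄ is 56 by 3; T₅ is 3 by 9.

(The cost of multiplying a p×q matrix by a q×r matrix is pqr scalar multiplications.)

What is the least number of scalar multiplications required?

Adjacent pairs: T₁T₂ = 33·10·52 = 17160; T₂T₃ = 10·52·56 = 29120; T₃T₄ = 52·56·3 = 8736; T₄T₅ = 56·3·9 = 1512.
Length 3: T₁..T₃: k=1: 0+29120+33·10·56=47600; k=2: 17160+0+33·52·56=113256 → min 47600 | T₂..T₄: k=2: 0+8736+10·52·3=10296; k=3: 29120+0+10·56·3=30800 → min 10296 | T₃..T₅: k=3: 0+1512+52·56·9=27720; k=4: 8736+0+52·3·9=10140 → min 10140.
Length 4: T₁..T₄: k=1: 0+10296+33·10·3=11286; k=2: 17160+8736+33·52·3=31044; k=3: 47600+0+33·56·3=53144 → min 11286 | T₂..T₅: k=2: 0+10140+10·52·9=14820; k=3: 29120+1512+10·56·9=35672; k=4: 10296+0+10·3·9=10566 → min 10566.
Length 5: T₁..T₅: k=1: 0+10566+33·10·9=13536; k=2: 17160+10140+33·52·9=42744; k=3: 47600+1512+33·56·9=65744; k=4: 11286+0+33·3·9=12177 → min 12177.
Optimal order: ((T₁ (T₂ (T₃ T₄))) T₅) with cost 12177.

12177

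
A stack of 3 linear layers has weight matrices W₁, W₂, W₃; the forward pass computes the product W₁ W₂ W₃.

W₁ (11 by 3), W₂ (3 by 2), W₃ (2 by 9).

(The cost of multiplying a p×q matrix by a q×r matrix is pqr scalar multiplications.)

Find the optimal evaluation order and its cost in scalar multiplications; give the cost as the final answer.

(W₁ (W₂ W₃)): cost 351.
((W₁ W₂) W₃): cost 264.
Optimal: ((W₁ W₂) W₃) with cost 264.

264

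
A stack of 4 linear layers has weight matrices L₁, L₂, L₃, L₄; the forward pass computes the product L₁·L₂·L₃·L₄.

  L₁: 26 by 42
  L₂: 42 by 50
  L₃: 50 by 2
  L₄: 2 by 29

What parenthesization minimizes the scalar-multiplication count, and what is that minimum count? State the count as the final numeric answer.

7892

Adjacent pairs: L₁L₂ = 26·42·50 = 54600; L₂L₃ = 42·50·2 = 4200; L₃L₄ = 50·2·29 = 2900.
Length 3: L₁..L₃: k=1: 0+4200+26·42·2=6384; k=2: 54600+0+26·50·2=57200 → min 6384 | L₂..L₄: k=2: 0+2900+42·50·29=63800; k=3: 4200+0+42·2·29=6636 → min 6636.
Length 4: L₁..L₄: k=1: 0+6636+26·42·29=38304; k=2: 54600+2900+26·50·29=95200; k=3: 6384+0+26·2·29=7892 → min 7892.
Optimal parenthesization: ((L₁·(L₂·L₃))·L₄) with cost 7892.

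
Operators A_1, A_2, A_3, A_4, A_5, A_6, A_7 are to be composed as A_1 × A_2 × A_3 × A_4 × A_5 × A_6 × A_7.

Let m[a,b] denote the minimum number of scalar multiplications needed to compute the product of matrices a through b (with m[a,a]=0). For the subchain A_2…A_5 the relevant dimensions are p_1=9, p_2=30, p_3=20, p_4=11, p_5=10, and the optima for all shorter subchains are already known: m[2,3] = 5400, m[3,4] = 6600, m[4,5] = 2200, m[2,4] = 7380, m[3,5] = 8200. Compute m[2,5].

8370

m[2,5] = min over k∈[2,4] of m[2,k]+m[k+1,5]+p_{1}·p_k·p_{5}.
k=2: 0 + 8200 + 9·30·10 = 10900; k=3: 5400 + 2200 + 9·20·10 = 9400; k=4: 7380 + 0 + 9·11·10 = 8370.
Minimum: 8370 at k=4.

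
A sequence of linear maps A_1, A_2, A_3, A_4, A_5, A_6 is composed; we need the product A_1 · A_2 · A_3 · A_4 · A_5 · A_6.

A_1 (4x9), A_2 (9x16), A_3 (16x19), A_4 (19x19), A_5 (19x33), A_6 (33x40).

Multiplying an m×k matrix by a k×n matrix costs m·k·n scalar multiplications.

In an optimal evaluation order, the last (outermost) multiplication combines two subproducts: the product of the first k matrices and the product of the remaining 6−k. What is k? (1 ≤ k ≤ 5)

5

Adjacent pairs: A_1A_2 = 4·9·16 = 576; A_2A_3 = 9·16·19 = 2736; A_3A_4 = 16·19·19 = 5776; A_4A_5 = 19·19·33 = 11913; A_5A_6 = 19·33·40 = 25080.
Length 3: A_1..A_3: k=1: 0+2736+4·9·19=3420; k=2: 576+0+4·16·19=1792 → min 1792 | A_2..A_4: k=2: 0+5776+9·16·19=8512; k=3: 2736+0+9·19·19=5985 → min 5985 | A_3..A_5: k=3: 0+11913+16·19·33=21945; k=4: 5776+0+16·19·33=15808 → min 15808 | A_4..A_6: k=4: 0+25080+19·19·40=39520; k=5: 11913+0+19·33·40=36993 → min 36993.
Length 4: A_1..A_4: k=1: 0+5985+4·9·19=6669; k=2: 576+5776+4·16·19=7568; k=3: 1792+0+4·19·19=3236 → min 3236 | A_2..A_5: k=2: 0+15808+9·16·33=20560; k=3: 2736+11913+9·19·33=20292; k=4: 5985+0+9·19·33=11628 → min 11628 | A_3..A_6: k=3: 0+36993+16·19·40=49153; k=4: 5776+25080+16·19·40=43016; k=5: 15808+0+16·33·40=36928 → min 36928.
Length 5: A_1..A_5: k=1: 0+11628+4·9·33=12816; k=2: 576+15808+4·16·33=18496; k=3: 1792+11913+4·19·33=16213; k=4: 3236+0+4·19·33=5744 → min 5744 | A_2..A_6: k=2: 0+36928+9·16·40=42688; k=3: 2736+36993+9·19·40=46569; k=4: 5985+25080+9·19·40=37905; k=5: 11628+0+9·33·40=23508 → min 23508.
Top-level splits: k=1: (A_1..A_1)·(A_2..A_6) → 0+23508+4·9·40 = 24948; k=2: (A_1..A_2)·(A_3..A_6) → 576+36928+4·16·40 = 40064; k=3: (A_1..A_3)·(A_4..A_6) → 1792+36993+4·19·40 = 41825; k=4: (A_1..A_4)·(A_5..A_6) → 3236+25080+4·19·40 = 31356; k=5: (A_1..A_5)·(A_6..A_6) → 5744+0+4·33·40 = 11024.
Best split is after A_5, i.e. k = 5.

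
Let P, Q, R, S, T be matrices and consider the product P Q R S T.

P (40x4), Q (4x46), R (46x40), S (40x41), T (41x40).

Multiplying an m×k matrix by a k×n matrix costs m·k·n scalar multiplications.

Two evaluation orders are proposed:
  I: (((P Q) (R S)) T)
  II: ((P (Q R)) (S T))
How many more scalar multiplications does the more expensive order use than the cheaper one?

Order I = (((P Q) (R S)) T): (P Q): 40×4 by 4×46 → 40×46, cost 40·4·46 = 7360; (R S): 46×40 by 40×41 → 46×41, cost 46·40·41 = 75440; ((P Q) (R S)): 40×46 by 46×41 → 40×41, cost 40·46·41 = 75440; cumulative 158240; (((P Q) (R S)) T): 40×41 by 41×40 → 40×40, cost 40·41·40 = 65600; cumulative 223840. Total 223840.
Order II = ((P (Q R)) (S T)): (Q R): 4×46 by 46×40 → 4×40, cost 4·46·40 = 7360; (P (Q R)): 40×4 by 4×40 → 40×40, cost 40·4·40 = 6400; cumulative 13760; (S T): 40×41 by 41×40 → 40×40, cost 40·41·40 = 65600; ((P (Q R)) (S T)): 40×40 by 40×40 → 40×40, cost 40·40·40 = 64000; cumulative 143360. Total 143360.
Difference: |223840 − 143360| = 80480.

80480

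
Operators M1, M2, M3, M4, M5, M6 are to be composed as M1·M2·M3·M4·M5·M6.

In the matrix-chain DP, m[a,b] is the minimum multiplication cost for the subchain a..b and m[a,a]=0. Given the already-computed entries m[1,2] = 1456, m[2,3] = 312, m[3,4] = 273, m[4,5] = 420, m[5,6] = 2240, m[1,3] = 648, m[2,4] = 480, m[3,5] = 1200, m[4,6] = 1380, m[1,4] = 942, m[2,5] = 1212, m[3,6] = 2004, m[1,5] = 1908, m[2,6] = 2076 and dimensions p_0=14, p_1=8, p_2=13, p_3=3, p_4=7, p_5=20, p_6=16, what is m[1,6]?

2700

m[1,6] = min over k∈[1,5] of m[1,k]+m[k+1,6]+p_{0}·p_k·p_{6}.
k=1: 0 + 2076 + 14·8·16 = 3868; k=2: 1456 + 2004 + 14·13·16 = 6372; k=3: 648 + 1380 + 14·3·16 = 2700; k=4: 942 + 2240 + 14·7·16 = 4750; k=5: 1908 + 0 + 14·20·16 = 6388.
Minimum: 2700 at k=3.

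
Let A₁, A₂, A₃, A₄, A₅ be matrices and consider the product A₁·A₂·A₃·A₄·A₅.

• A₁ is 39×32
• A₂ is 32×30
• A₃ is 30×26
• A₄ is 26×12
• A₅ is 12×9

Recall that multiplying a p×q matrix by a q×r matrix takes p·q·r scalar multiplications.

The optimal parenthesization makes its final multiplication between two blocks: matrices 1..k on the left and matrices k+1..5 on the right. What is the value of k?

1

Adjacent pairs: A₁A₂ = 39·32·30 = 37440; A₂A₃ = 32·30·26 = 24960; A₃A₄ = 30·26·12 = 9360; A₄A₅ = 26·12·9 = 2808.
Length 3: A₁..A₃: k=1: 0+24960+39·32·26=57408; k=2: 37440+0+39·30·26=67860 → min 57408 | A₂..A₄: k=2: 0+9360+32·30·12=20880; k=3: 24960+0+32·26·12=34944 → min 20880 | A₃..A₅: k=3: 0+2808+30·26·9=9828; k=4: 9360+0+30·12·9=12600 → min 9828.
Length 4: A₁..A₄: k=1: 0+20880+39·32·12=35856; k=2: 37440+9360+39·30·12=60840; k=3: 57408+0+39·26·12=69576 → min 35856 | A₂..A₅: k=2: 0+9828+32·30·9=18468; k=3: 24960+2808+32·26·9=35256; k=4: 20880+0+32·12·9=24336 → min 18468.
Top-level splits: k=1: (A₁..A₁)·(A₂..A₅) → 0+18468+39·32·9 = 29700; k=2: (A₁..A₂)·(A₃..A₅) → 37440+9828+39·30·9 = 57798; k=3: (A₁..A₃)·(A₄..A₅) → 57408+2808+39·26·9 = 69342; k=4: (A₁..A₄)·(A₅..A₅) → 35856+0+39·12·9 = 40068.
Best split is after A₁, i.e. k = 1.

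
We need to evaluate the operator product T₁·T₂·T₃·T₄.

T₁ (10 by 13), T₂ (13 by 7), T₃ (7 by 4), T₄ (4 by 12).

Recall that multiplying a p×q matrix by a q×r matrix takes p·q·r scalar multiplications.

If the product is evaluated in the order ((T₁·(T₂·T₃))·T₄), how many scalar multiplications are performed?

1364

(T₂·T₃): 13×7 by 7×4 → 13×4, cost 13·7·4 = 364
(T₁·(T₂·T₃)): 10×13 by 13×4 → 10×4, cost 10·13·4 = 520; cumulative 884
((T₁·(T₂·T₃))·T₄): 10×4 by 4×12 → 10×12, cost 10·4·12 = 480; cumulative 1364
Total: 1364 scalar multiplications.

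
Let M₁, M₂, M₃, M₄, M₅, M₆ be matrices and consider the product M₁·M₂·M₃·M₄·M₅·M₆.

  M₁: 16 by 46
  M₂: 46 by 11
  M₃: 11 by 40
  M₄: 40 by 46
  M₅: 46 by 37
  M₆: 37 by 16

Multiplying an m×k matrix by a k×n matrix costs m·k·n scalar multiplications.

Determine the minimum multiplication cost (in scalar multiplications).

Adjacent pairs: M₁M₂ = 16·46·11 = 8096; M₂M₃ = 46·11·40 = 20240; M₃M₄ = 11·40·46 = 20240; M₄M₅ = 40·46·37 = 68080; M₅M₆ = 46·37·16 = 27232.
Length 3: M₁..M₃: k=1: 0+20240+16·46·40=49680; k=2: 8096+0+16·11·40=15136 → min 15136 | M₂..M₄: k=2: 0+20240+46·11·46=43516; k=3: 20240+0+46·40·46=104880 → min 43516 | M₃..M₅: k=3: 0+68080+11·40·37=84360; k=4: 20240+0+11·46·37=38962 → min 38962 | M₄..M₆: k=4: 0+27232+40·46·16=56672; k=5: 68080+0+40·37·16=91760 → min 56672.
Length 4: M₁..M₄: k=1: 0+43516+16·46·46=77372; k=2: 8096+20240+16·11·46=36432; k=3: 15136+0+16·40·46=44576 → min 36432 | M₂..M₅: k=2: 0+38962+46·11·37=57684; k=3: 20240+68080+46·40·37=156400; k=4: 43516+0+46·46·37=121808 → min 57684 | M₃..M₆: k=3: 0+56672+11·40·16=63712; k=4: 20240+27232+11·46·16=55568; k=5: 38962+0+11·37·16=45474 → min 45474.
Length 5: M₁..M₅: k=1: 0+57684+16·46·37=84916; k=2: 8096+38962+16·11·37=53570; k=3: 15136+68080+16·40·37=106896; k=4: 36432+0+16·46·37=63664 → min 53570 | M₂..M₆: k=2: 0+45474+46·11·16=53570; k=3: 20240+56672+46·40·16=106352; k=4: 43516+27232+46·46·16=104604; k=5: 57684+0+46·37·16=84916 → min 53570.
Length 6: M₁..M₆: k=1: 0+53570+16·46·16=65346; k=2: 8096+45474+16·11·16=56386; k=3: 15136+56672+16·40·16=82048; k=4: 36432+27232+16·46·16=75440; k=5: 53570+0+16·37·16=63042 → min 56386.
Optimal order: ((M₁·M₂)·(((M₃·M₄)·M₅)·M₆)) with cost 56386.

56386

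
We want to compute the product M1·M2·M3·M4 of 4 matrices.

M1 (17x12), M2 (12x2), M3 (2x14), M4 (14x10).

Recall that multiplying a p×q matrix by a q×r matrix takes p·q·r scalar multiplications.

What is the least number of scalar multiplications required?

Adjacent pairs: M1M2 = 17·12·2 = 408; M2M3 = 12·2·14 = 336; M3M4 = 2·14·10 = 280.
Length 3: M1..M3: k=1: 0+336+17·12·14=3192; k=2: 408+0+17·2·14=884 → min 884 | M2..M4: k=2: 0+280+12·2·10=520; k=3: 336+0+12·14·10=2016 → min 520.
Length 4: M1..M4: k=1: 0+520+17·12·10=2560; k=2: 408+280+17·2·10=1028; k=3: 884+0+17·14·10=3264 → min 1028.
Optimal order: ((M1·M2)·(M3·M4)) with cost 1028.

1028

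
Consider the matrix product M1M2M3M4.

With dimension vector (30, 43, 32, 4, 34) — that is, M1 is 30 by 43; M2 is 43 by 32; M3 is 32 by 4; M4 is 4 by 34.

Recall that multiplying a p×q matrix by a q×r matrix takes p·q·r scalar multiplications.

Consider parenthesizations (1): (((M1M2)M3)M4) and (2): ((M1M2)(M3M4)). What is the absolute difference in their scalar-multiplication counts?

29072

Order (1) = (((M1M2)M3)M4): (M1M2): 30×43 by 43×32 → 30×32, cost 30·43·32 = 41280; ((M1M2)M3): 30×32 by 32×4 → 30×4, cost 30·32·4 = 3840; cumulative 45120; (((M1M2)M3)M4): 30×4 by 4×34 → 30×34, cost 30·4·34 = 4080; cumulative 49200. Total 49200.
Order (2) = ((M1M2)(M3M4)): (M1M2): 30×43 by 43×32 → 30×32, cost 30·43·32 = 41280; (M3M4): 32×4 by 4×34 → 32×34, cost 32·4·34 = 4352; ((M1M2)(M3M4)): 30×32 by 32×34 → 30×34, cost 30·32·34 = 32640; cumulative 78272. Total 78272.
Difference: |49200 − 78272| = 29072.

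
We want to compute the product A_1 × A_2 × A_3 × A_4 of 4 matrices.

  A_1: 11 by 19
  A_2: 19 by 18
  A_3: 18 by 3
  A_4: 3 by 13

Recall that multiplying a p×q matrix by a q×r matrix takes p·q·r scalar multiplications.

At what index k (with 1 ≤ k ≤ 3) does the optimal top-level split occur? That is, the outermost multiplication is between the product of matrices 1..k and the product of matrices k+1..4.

Adjacent pairs: A_1A_2 = 11·19·18 = 3762; A_2A_3 = 19·18·3 = 1026; A_3A_4 = 18·3·13 = 702.
Length 3: A_1..A_3: k=1: 0+1026+11·19·3=1653; k=2: 3762+0+11·18·3=4356 → min 1653 | A_2..A_4: k=2: 0+702+19·18·13=5148; k=3: 1026+0+19·3·13=1767 → min 1767.
Top-level splits: k=1: (A_1..A_1)·(A_2..A_4) → 0+1767+11·19·13 = 4484; k=2: (A_1..A_2)·(A_3..A_4) → 3762+702+11·18·13 = 7038; k=3: (A_1..A_3)·(A_4..A_4) → 1653+0+11·3·13 = 2082.
Best split is after A_3, i.e. k = 3.

3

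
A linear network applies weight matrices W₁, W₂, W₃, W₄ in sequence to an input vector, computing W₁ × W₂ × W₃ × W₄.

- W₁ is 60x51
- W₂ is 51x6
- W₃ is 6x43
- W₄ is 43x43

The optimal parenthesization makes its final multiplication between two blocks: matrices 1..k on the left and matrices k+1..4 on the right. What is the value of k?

2

Adjacent pairs: W₁W₂ = 60·51·6 = 18360; W₂W₃ = 51·6·43 = 13158; W₃W₄ = 6·43·43 = 11094.
Length 3: W₁..W₃: k=1: 0+13158+60·51·43=144738; k=2: 18360+0+60·6·43=33840 → min 33840 | W₂..W₄: k=2: 0+11094+51·6·43=24252; k=3: 13158+0+51·43·43=107457 → min 24252.
Top-level splits: k=1: (W₁..W₁)·(W₂..W₄) → 0+24252+60·51·43 = 155832; k=2: (W₁..W₂)·(W₃..W₄) → 18360+11094+60·6·43 = 44934; k=3: (W₁..W₃)·(W₄..W₄) → 33840+0+60·43·43 = 144780.
Best split is after W₂, i.e. k = 2.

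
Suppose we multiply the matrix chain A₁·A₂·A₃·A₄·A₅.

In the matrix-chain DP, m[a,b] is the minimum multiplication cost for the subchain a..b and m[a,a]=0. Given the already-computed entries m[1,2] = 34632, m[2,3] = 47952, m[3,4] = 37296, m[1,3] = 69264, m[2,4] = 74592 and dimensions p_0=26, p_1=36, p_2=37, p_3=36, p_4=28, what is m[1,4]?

m[1,4] = min over k∈[1,3] of m[1,k]+m[k+1,4]+p_{0}·p_k·p_{4}.
k=1: 0 + 74592 + 26·36·28 = 100800; k=2: 34632 + 37296 + 26·37·28 = 98864; k=3: 69264 + 0 + 26·36·28 = 95472.
Minimum: 95472 at k=3.

95472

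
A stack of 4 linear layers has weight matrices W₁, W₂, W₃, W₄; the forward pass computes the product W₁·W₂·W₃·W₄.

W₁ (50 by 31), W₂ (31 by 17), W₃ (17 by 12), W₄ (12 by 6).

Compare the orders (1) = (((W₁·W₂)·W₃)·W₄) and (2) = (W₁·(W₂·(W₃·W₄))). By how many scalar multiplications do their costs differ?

26464

Order (1) = (((W₁·W₂)·W₃)·W₄): (W₁·W₂): 50×31 by 31×17 → 50×17, cost 50·31·17 = 26350; ((W₁·W₂)·W₃): 50×17 by 17×12 → 50×12, cost 50·17·12 = 10200; cumulative 36550; (((W₁·W₂)·W₃)·W₄): 50×12 by 12×6 → 50×6, cost 50·12·6 = 3600; cumulative 40150. Total 40150.
Order (2) = (W₁·(W₂·(W₃·W₄))): (W₃·W₄): 17×12 by 12×6 → 17×6, cost 17·12·6 = 1224; (W₂·(W₃·W₄)): 31×17 by 17×6 → 31×6, cost 31·17·6 = 3162; cumulative 4386; (W₁·(W₂·(W₃·W₄))): 50×31 by 31×6 → 50×6, cost 50·31·6 = 9300; cumulative 13686. Total 13686.
Difference: |40150 − 13686| = 26464.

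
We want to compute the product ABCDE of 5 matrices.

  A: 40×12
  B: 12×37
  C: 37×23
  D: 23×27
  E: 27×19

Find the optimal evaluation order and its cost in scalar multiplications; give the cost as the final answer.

32940

Adjacent pairs: AB = 40·12·37 = 17760; BC = 12·37·23 = 10212; CD = 37·23·27 = 22977; DE = 23·27·19 = 11799.
Length 3: A..C: k=1: 0+10212+40·12·23=21252; k=2: 17760+0+40·37·23=51800 → min 21252 | B..D: k=2: 0+22977+12·37·27=34965; k=3: 10212+0+12·23·27=17664 → min 17664 | C..E: k=3: 0+11799+37·23·19=27968; k=4: 22977+0+37·27·19=41958 → min 27968.
Length 4: A..D: k=1: 0+17664+40·12·27=30624; k=2: 17760+22977+40·37·27=80697; k=3: 21252+0+40·23·27=46092 → min 30624 | B..E: k=2: 0+27968+12·37·19=36404; k=3: 10212+11799+12·23·19=27255; k=4: 17664+0+12·27·19=23820 → min 23820.
Length 5: A..E: k=1: 0+23820+40·12·19=32940; k=2: 17760+27968+40·37·19=73848; k=3: 21252+11799+40·23·19=50531; k=4: 30624+0+40·27·19=51144 → min 32940.
Optimal parenthesization: (A(((BC)D)E)) with cost 32940.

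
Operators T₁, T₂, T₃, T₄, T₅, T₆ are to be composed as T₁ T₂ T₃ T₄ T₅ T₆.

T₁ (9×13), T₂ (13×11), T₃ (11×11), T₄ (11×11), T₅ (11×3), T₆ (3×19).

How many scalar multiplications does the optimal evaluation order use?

2019

Adjacent pairs: T₁T₂ = 9·13·11 = 1287; T₂T₃ = 13·11·11 = 1573; T₃T₄ = 11·11·11 = 1331; T₄T₅ = 11·11·3 = 363; T₅T₆ = 11·3·19 = 627.
Length 3: T₁..T₃: k=1: 0+1573+9·13·11=2860; k=2: 1287+0+9·11·11=2376 → min 2376 | T₂..T₄: k=2: 0+1331+13·11·11=2904; k=3: 1573+0+13·11·11=3146 → min 2904 | T₃..T₅: k=3: 0+363+11·11·3=726; k=4: 1331+0+11·11·3=1694 → min 726 | T₄..T₆: k=4: 0+627+11·11·19=2926; k=5: 363+0+11·3·19=990 → min 990.
Length 4: T₁..T₄: k=1: 0+2904+9·13·11=4191; k=2: 1287+1331+9·11·11=3707; k=3: 2376+0+9·11·11=3465 → min 3465 | T₂..T₅: k=2: 0+726+13·11·3=1155; k=3: 1573+363+13·11·3=2365; k=4: 2904+0+13·11·3=3333 → min 1155 | T₃..T₆: k=3: 0+990+11·11·19=3289; k=4: 1331+627+11·11·19=4257; k=5: 726+0+11·3·19=1353 → min 1353.
Length 5: T₁..T₅: k=1: 0+1155+9·13·3=1506; k=2: 1287+726+9·11·3=2310; k=3: 2376+363+9·11·3=3036; k=4: 3465+0+9·11·3=3762 → min 1506 | T₂..T₆: k=2: 0+1353+13·11·19=4070; k=3: 1573+990+13·11·19=5280; k=4: 2904+627+13·11·19=6248; k=5: 1155+0+13·3·19=1896 → min 1896.
Length 6: T₁..T₆: k=1: 0+1896+9·13·19=4119; k=2: 1287+1353+9·11·19=4521; k=3: 2376+990+9·11·19=5247; k=4: 3465+627+9·11·19=5973; k=5: 1506+0+9·3·19=2019 → min 2019.
Optimal order: ((T₁ (T₂ (T₃ (T₄ T₅)))) T₆) with cost 2019.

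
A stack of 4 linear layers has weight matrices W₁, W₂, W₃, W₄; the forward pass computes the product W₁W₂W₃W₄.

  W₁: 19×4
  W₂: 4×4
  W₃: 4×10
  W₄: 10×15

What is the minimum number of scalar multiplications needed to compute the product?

Adjacent pairs: W₁W₂ = 19·4·4 = 304; W₂W₃ = 4·4·10 = 160; W₃W₄ = 4·10·15 = 600.
Length 3: W₁..W₃: k=1: 0+160+19·4·10=920; k=2: 304+0+19·4·10=1064 → min 920 | W₂..W₄: k=2: 0+600+4·4·15=840; k=3: 160+0+4·10·15=760 → min 760.
Length 4: W₁..W₄: k=1: 0+760+19·4·15=1900; k=2: 304+600+19·4·15=2044; k=3: 920+0+19·10·15=3770 → min 1900.
Optimal order: (W₁((W₂W₃)W₄)) with cost 1900.

1900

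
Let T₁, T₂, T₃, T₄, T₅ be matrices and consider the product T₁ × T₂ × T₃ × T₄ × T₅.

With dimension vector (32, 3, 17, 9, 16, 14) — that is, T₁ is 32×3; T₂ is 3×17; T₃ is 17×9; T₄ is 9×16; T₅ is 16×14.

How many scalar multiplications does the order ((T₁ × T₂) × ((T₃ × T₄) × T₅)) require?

15504

(T₁ × T₂): 32×3 by 3×17 → 32×17, cost 32·3·17 = 1632
(T₃ × T₄): 17×9 by 9×16 → 17×16, cost 17·9·16 = 2448
((T₃ × T₄) × T₅): 17×16 by 16×14 → 17×14, cost 17·16·14 = 3808; cumulative 6256
((T₁ × T₂) × ((T₃ × T₄) × T₅)): 32×17 by 17×14 → 32×14, cost 32·17·14 = 7616; cumulative 15504
Total: 15504 scalar multiplications.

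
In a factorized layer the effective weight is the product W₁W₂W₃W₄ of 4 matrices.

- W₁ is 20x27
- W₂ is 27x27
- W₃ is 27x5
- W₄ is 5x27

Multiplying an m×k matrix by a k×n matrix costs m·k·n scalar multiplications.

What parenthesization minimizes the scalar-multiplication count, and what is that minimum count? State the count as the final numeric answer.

9045

Adjacent pairs: W₁W₂ = 20·27·27 = 14580; W₂W₃ = 27·27·5 = 3645; W₃W₄ = 27·5·27 = 3645.
Length 3: W₁..W₃: k=1: 0+3645+20·27·5=6345; k=2: 14580+0+20·27·5=17280 → min 6345 | W₂..W₄: k=2: 0+3645+27·27·27=23328; k=3: 3645+0+27·5·27=7290 → min 7290.
Length 4: W₁..W₄: k=1: 0+7290+20·27·27=21870; k=2: 14580+3645+20·27·27=32805; k=3: 6345+0+20·5·27=9045 → min 9045.
Optimal parenthesization: ((W₁(W₂W₃))W₄) with cost 9045.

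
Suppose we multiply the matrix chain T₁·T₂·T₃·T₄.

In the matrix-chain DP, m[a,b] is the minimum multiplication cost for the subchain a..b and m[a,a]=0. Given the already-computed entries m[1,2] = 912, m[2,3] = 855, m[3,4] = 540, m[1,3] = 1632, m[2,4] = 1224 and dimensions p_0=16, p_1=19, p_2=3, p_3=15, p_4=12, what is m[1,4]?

m[1,4] = min over k∈[1,3] of m[1,k]+m[k+1,4]+p_{0}·p_k·p_{4}.
k=1: 0 + 1224 + 16·19·12 = 4872; k=2: 912 + 540 + 16·3·12 = 2028; k=3: 1632 + 0 + 16·15·12 = 4512.
Minimum: 2028 at k=2.

2028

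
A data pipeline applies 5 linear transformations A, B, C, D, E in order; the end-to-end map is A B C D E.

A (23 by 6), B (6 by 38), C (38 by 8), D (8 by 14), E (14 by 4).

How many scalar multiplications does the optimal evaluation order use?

3016

Adjacent pairs: AB = 23·6·38 = 5244; BC = 6·38·8 = 1824; CD = 38·8·14 = 4256; DE = 8·14·4 = 448.
Length 3: A..C: k=1: 0+1824+23·6·8=2928; k=2: 5244+0+23·38·8=12236 → min 2928 | B..D: k=2: 0+4256+6·38·14=7448; k=3: 1824+0+6·8·14=2496 → min 2496 | C..E: k=3: 0+448+38·8·4=1664; k=4: 4256+0+38·14·4=6384 → min 1664.
Length 4: A..D: k=1: 0+2496+23·6·14=4428; k=2: 5244+4256+23·38·14=21736; k=3: 2928+0+23·8·14=5504 → min 4428 | B..E: k=2: 0+1664+6·38·4=2576; k=3: 1824+448+6·8·4=2464; k=4: 2496+0+6·14·4=2832 → min 2464.
Length 5: A..E: k=1: 0+2464+23·6·4=3016; k=2: 5244+1664+23·38·4=10404; k=3: 2928+448+23·8·4=4112; k=4: 4428+0+23·14·4=5716 → min 3016.
Optimal order: (A ((B C) (D E))) with cost 3016.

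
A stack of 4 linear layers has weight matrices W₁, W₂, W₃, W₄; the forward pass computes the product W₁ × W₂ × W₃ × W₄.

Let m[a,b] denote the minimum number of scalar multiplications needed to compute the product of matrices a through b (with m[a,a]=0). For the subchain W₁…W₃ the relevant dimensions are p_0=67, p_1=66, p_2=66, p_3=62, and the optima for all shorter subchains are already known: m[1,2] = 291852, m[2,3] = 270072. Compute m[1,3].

m[1,3] = min over k∈[1,2] of m[1,k]+m[k+1,3]+p_{0}·p_k·p_{3}.
k=1: 0 + 270072 + 67·66·62 = 544236; k=2: 291852 + 0 + 67·66·62 = 566016.
Minimum: 544236 at k=1.

544236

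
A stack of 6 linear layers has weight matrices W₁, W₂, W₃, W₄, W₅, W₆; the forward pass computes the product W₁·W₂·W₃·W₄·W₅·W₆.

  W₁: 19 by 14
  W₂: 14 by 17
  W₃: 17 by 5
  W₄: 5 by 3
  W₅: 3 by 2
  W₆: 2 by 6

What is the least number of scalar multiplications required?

Adjacent pairs: W₁W₂ = 19·14·17 = 4522; W₂W₃ = 14·17·5 = 1190; W₃W₄ = 17·5·3 = 255; W₄W₅ = 5·3·2 = 30; W₅W₆ = 3·2·6 = 36.
Length 3: W₁..W₃: k=1: 0+1190+19·14·5=2520; k=2: 4522+0+19·17·5=6137 → min 2520 | W₂..W₄: k=2: 0+255+14·17·3=969; k=3: 1190+0+14·5·3=1400 → min 969 | W₃..W₅: k=3: 0+30+17·5·2=200; k=4: 255+0+17·3·2=357 → min 200 | W₄..W₆: k=4: 0+36+5·3·6=126; k=5: 30+0+5·2·6=90 → min 90.
Length 4: W₁..W₄: k=1: 0+969+19·14·3=1767; k=2: 4522+255+19·17·3=5746; k=3: 2520+0+19·5·3=2805 → min 1767 | W₂..W₅: k=2: 0+200+14·17·2=676; k=3: 1190+30+14·5·2=1360; k=4: 969+0+14·3·2=1053 → min 676 | W₃..W₆: k=3: 0+90+17·5·6=600; k=4: 255+36+17·3·6=597; k=5: 200+0+17·2·6=404 → min 404.
Length 5: W₁..W₅: k=1: 0+676+19·14·2=1208; k=2: 4522+200+19·17·2=5368; k=3: 2520+30+19·5·2=2740; k=4: 1767+0+19·3·2=1881 → min 1208 | W₂..W₆: k=2: 0+404+14·17·6=1832; k=3: 1190+90+14·5·6=1700; k=4: 969+36+14·3·6=1257; k=5: 676+0+14·2·6=844 → min 844.
Length 6: W₁..W₆: k=1: 0+844+19·14·6=2440; k=2: 4522+404+19·17·6=6864; k=3: 2520+90+19·5·6=3180; k=4: 1767+36+19·3·6=2145; k=5: 1208+0+19·2·6=1436 → min 1436.
Optimal order: ((W₁·(W₂·(W₃·(W₄·W₅))))·W₆) with cost 1436.

1436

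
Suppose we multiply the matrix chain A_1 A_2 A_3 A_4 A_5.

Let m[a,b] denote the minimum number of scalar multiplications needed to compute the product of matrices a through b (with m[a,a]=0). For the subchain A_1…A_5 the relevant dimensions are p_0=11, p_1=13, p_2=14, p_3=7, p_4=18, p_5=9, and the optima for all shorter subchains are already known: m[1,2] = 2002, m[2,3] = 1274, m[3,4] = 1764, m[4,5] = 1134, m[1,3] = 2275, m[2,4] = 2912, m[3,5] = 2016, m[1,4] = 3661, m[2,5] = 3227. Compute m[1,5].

m[1,5] = min over k∈[1,4] of m[1,k]+m[k+1,5]+p_{0}·p_k·p_{5}.
k=1: 0 + 3227 + 11·13·9 = 4514; k=2: 2002 + 2016 + 11·14·9 = 5404; k=3: 2275 + 1134 + 11·7·9 = 4102; k=4: 3661 + 0 + 11·18·9 = 5443.
Minimum: 4102 at k=3.

4102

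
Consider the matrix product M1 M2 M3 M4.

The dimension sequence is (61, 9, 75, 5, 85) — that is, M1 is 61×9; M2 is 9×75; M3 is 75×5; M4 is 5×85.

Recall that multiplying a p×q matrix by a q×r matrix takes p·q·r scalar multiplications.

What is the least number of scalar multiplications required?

32045

Adjacent pairs: M1M2 = 61·9·75 = 41175; M2M3 = 9·75·5 = 3375; M3M4 = 75·5·85 = 31875.
Length 3: M1..M3: k=1: 0+3375+61·9·5=6120; k=2: 41175+0+61·75·5=64050 → min 6120 | M2..M4: k=2: 0+31875+9·75·85=89250; k=3: 3375+0+9·5·85=7200 → min 7200.
Length 4: M1..M4: k=1: 0+7200+61·9·85=53865; k=2: 41175+31875+61·75·85=461925; k=3: 6120+0+61·5·85=32045 → min 32045.
Optimal order: ((M1 (M2 M3)) M4) with cost 32045.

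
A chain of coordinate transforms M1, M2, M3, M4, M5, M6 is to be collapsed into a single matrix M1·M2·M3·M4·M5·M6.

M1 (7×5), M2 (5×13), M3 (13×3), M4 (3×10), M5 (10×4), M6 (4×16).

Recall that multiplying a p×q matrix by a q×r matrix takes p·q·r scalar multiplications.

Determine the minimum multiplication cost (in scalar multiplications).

Adjacent pairs: M1M2 = 7·5·13 = 455; M2M3 = 5·13·3 = 195; M3M4 = 13·3·10 = 390; M4M5 = 3·10·4 = 120; M5M6 = 10·4·16 = 640.
Length 3: M1..M3: k=1: 0+195+7·5·3=300; k=2: 455+0+7·13·3=728 → min 300 | M2..M4: k=2: 0+390+5·13·10=1040; k=3: 195+0+5·3·10=345 → min 345 | M3..M5: k=3: 0+120+13·3·4=276; k=4: 390+0+13·10·4=910 → min 276 | M4..M6: k=4: 0+640+3·10·16=1120; k=5: 120+0+3·4·16=312 → min 312.
Length 4: M1..M4: k=1: 0+345+7·5·10=695; k=2: 455+390+7·13·10=1755; k=3: 300+0+7·3·10=510 → min 510 | M2..M5: k=2: 0+276+5·13·4=536; k=3: 195+120+5·3·4=375; k=4: 345+0+5·10·4=545 → min 375 | M3..M6: k=3: 0+312+13·3·16=936; k=4: 390+640+13·10·16=3110; k=5: 276+0+13·4·16=1108 → min 936.
Length 5: M1..M5: k=1: 0+375+7·5·4=515; k=2: 455+276+7·13·4=1095; k=3: 300+120+7·3·4=504; k=4: 510+0+7·10·4=790 → min 504 | M2..M6: k=2: 0+936+5·13·16=1976; k=3: 195+312+5·3·16=747; k=4: 345+640+5·10·16=1785; k=5: 375+0+5·4·16=695 → min 695.
Length 6: M1..M6: k=1: 0+695+7·5·16=1255; k=2: 455+936+7·13·16=2847; k=3: 300+312+7·3·16=948; k=4: 510+640+7·10·16=2270; k=5: 504+0+7·4·16=952 → min 948.
Optimal order: ((M1·(M2·M3))·((M4·M5)·M6)) with cost 948.

948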